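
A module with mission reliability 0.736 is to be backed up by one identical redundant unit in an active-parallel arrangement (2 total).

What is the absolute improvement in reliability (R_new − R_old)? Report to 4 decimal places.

0.1943

R_before = 0.736
R_after = 1 − (1 − 0.736)^2 = 0.9303
ΔR = 0.9303 − 0.736 = 0.1943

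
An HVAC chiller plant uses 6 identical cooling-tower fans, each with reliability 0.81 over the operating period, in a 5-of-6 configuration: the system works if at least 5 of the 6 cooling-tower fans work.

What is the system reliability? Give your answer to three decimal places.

0.680

R = Σ_{i=5}^{6} C(6,i) p^i (1−p)^{6−i} with p = 0.81
C(6,5)·0.81^5·0.19^1 = 0.39749
C(6,6)·0.81^6·0.19^0 = 0.28243
Sum = 0.680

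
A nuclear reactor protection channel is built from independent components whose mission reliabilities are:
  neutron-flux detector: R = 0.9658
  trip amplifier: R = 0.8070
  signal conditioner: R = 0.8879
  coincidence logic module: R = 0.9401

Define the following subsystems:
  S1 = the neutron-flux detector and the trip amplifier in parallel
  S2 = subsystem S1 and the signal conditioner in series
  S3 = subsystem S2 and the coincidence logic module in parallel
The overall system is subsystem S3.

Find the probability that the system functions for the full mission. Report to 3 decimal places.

0.993

Parallel (neutron-flux detector and trip amplifier): 1 − (1 − 0.96580)(1 − 0.80700) = 0.99340
Series ([0.99340] and signal conditioner): 0.99340 × 0.88790 = 0.88204
Parallel ([0.88204] and coincidence logic module): 1 − (1 − 0.88204)(1 − 0.94010) = 0.993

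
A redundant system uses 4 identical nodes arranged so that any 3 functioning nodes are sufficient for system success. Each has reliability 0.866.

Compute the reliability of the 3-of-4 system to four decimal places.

0.9105

R = Σ_{i=3}^{4} C(4,i) p^i (1−p)^{4−i} with p = 0.866
C(4,3)·0.866^3·0.134^1 = 0.348112
C(4,4)·0.866^4·0.134^0 = 0.562434
Sum = 0.9105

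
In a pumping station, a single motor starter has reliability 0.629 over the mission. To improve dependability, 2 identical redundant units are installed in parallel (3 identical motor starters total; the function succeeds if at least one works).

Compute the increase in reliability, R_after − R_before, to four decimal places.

0.3199

R_before = 0.629
R_after = 1 − (1 − 0.629)^3 = 0.9489
ΔR = 0.9489 − 0.629 = 0.3199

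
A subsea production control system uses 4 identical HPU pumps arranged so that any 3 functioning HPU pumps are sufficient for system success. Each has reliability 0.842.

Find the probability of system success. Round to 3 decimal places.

R = Σ_{i=3}^{4} C(4,i) p^i (1−p)^{4−i} with p = 0.842
C(4,3)·0.842^3·0.158^1 = 0.37727
C(4,4)·0.842^4·0.158^0 = 0.50263
Sum = 0.880

0.880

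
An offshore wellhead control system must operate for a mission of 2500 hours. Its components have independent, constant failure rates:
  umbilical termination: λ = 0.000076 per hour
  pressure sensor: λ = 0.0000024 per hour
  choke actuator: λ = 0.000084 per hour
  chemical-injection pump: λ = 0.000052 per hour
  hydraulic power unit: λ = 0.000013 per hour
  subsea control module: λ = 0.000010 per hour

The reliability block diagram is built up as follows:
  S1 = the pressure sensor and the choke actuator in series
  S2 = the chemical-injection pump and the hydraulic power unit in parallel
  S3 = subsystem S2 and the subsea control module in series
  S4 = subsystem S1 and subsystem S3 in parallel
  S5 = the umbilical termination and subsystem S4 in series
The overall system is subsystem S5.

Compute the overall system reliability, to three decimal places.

R(umbilical termination) = exp(−0.000076 × 2500) = 0.82696
R(pressure sensor) = exp(−0.0000024 × 2500) = 0.99402
R(choke actuator) = exp(−0.000084 × 2500) = 0.81058
R(chemical-injection pump) = exp(−0.000052 × 2500) = 0.87810
R(hydraulic power unit) = exp(−0.000013 × 2500) = 0.96802
R(subsea control module) = exp(−0.000010 × 2500) = 0.97531
Series (pressure sensor and choke actuator): 0.99402 × 0.81058 = 0.80573
Parallel (chemical-injection pump and hydraulic power unit): 1 − (1 − 0.87810)(1 − 0.96802) = 0.99610
Series ([0.99610] and subsea control module): 0.99610 × 0.97531 = 0.97151
Parallel ([0.80573] and [0.97151]): 1 − (1 − 0.80573)(1 − 0.97151) = 0.99447
Series (umbilical termination and [0.99447]): 0.82696 × 0.99447 = 0.822

0.822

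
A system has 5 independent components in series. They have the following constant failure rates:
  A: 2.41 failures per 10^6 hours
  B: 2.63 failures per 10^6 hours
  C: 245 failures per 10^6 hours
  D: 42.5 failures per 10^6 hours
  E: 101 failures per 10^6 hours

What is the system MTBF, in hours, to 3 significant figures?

2540

Series of exponential components: λ_sys = Σ λ_i
λ_sys = 0.00000241 + 0.00000263 + 0.000245 + 0.0000425 + 0.000101 = 3.9354e-04 /h
MTBF = 1 / λ_sys = 2540 h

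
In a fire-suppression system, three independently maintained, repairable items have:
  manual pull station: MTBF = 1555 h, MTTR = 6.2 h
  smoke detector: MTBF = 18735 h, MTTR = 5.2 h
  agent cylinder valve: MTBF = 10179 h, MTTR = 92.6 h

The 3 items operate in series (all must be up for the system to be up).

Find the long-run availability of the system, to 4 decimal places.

A(manual pull station) = MTBF/(MTBF+MTTR) = 1555/(1555+6.2) = 0.996029
A(smoke detector) = MTBF/(MTBF+MTTR) = 18735/(18735+5.2) = 0.999723
A(agent cylinder valve) = MTBF/(MTBF+MTTR) = 10179/(10179+92.6) = 0.990985
Series availability: 0.996029 × 0.999723 × 0.990985 = 0.9868

0.9868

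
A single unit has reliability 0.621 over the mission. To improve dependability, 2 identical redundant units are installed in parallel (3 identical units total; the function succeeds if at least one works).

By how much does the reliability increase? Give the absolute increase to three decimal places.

0.325

R_before = 0.621
R_after = 1 − (1 − 0.621)^3 = 0.946
ΔR = 0.946 − 0.621 = 0.325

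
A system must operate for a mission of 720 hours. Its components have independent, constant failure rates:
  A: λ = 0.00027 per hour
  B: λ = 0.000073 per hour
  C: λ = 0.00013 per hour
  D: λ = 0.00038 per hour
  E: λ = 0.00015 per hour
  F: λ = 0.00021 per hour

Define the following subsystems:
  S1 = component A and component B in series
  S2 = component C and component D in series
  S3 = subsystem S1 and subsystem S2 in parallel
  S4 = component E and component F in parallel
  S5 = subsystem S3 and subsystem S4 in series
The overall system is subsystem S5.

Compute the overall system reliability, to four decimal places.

R(A) = exp(−0.00027 × 720) = 0.823329
R(B) = exp(−0.000073 × 720) = 0.948797
R(C) = exp(−0.00013 × 720) = 0.910647
R(D) = exp(−0.00038 × 720) = 0.760636
R(E) = exp(−0.00015 × 720) = 0.897628
R(F) = exp(−0.00021 × 720) = 0.859676
Series (A and B): 0.823329 × 0.948797 = 0.781172
Series (C and D): 0.910647 × 0.760636 = 0.692671
Parallel ([0.781172] and [0.692671]): 1 − (1 − 0.781172)(1 − 0.692671) = 0.932748
Parallel (E and F): 1 − (1 − 0.897628)(1 − 0.859676) = 0.985635
Series ([0.932748] and [0.985635]): 0.932748 × 0.985635 = 0.9193

0.9193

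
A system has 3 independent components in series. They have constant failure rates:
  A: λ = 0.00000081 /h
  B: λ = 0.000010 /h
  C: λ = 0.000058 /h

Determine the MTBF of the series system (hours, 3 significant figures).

Series of exponential components: λ_sys = Σ λ_i
λ_sys = 0.00000081 + 0.000010 + 0.000058 = 6.8810e-05 /h
MTBF = 1 / λ_sys = 14500 h

14500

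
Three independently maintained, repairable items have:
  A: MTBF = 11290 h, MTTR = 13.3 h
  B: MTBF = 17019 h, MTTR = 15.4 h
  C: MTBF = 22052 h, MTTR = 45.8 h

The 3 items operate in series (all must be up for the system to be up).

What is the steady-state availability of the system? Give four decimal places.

0.9959

A(A) = MTBF/(MTBF+MTTR) = 11290/(11290+13.3) = 0.998823
A(B) = MTBF/(MTBF+MTTR) = 17019/(17019+15.4) = 0.999096
A(C) = MTBF/(MTBF+MTTR) = 22052/(22052+45.8) = 0.997927
Series availability: 0.998823 × 0.999096 × 0.997927 = 0.9959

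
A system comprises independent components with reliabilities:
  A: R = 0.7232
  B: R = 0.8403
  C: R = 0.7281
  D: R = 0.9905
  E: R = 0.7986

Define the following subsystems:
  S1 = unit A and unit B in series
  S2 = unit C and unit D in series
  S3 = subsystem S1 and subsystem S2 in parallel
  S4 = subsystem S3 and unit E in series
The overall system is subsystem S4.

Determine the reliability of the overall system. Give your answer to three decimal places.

Series (A and B): 0.72320 × 0.84030 = 0.60770
Series (C and D): 0.72810 × 0.99050 = 0.72118
Parallel ([0.60770] and [0.72118]): 1 − (1 − 0.60770)(1 − 0.72118) = 0.89062
Series ([0.89062] and E): 0.89062 × 0.79860 = 0.711

0.711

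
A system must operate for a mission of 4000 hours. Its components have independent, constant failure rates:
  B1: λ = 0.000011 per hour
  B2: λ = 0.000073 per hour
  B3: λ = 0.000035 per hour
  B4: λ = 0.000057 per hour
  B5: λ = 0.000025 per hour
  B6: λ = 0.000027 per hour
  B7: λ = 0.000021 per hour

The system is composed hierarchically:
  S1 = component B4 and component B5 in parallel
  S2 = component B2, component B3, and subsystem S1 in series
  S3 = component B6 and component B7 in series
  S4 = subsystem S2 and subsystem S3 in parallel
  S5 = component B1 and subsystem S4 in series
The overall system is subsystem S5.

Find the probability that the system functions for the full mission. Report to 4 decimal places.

0.8962

R(B1) = exp(−0.000011 × 4000) = 0.956954
R(B2) = exp(−0.000073 × 4000) = 0.746769
R(B3) = exp(−0.000035 × 4000) = 0.869358
R(B4) = exp(−0.000057 × 4000) = 0.796124
R(B5) = exp(−0.000025 × 4000) = 0.904837
R(B6) = exp(−0.000027 × 4000) = 0.897628
R(B7) = exp(−0.000021 × 4000) = 0.919431
Parallel (B4 and B5): 1 − (1 − 0.796124)(1 − 0.904837) = 0.980599
Series (B2, B3, and [0.980599]): 0.746769 × 0.869358 × 0.980599 = 0.636614
Series (B6 and B7): 0.897628 × 0.919431 = 0.825307
Parallel ([0.636614] and [0.825307]): 1 − (1 − 0.636614)(1 − 0.825307) = 0.936519
Series (B1 and [0.936519]): 0.956954 × 0.936519 = 0.8962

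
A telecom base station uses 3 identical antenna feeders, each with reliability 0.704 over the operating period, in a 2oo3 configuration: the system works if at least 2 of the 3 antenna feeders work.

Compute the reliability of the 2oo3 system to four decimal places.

0.7890

R = Σ_{i=2}^{3} C(3,i) p^i (1−p)^{3−i} with p = 0.704
C(3,2)·0.704^2·0.296^1 = 0.440107
C(3,3)·0.704^3·0.296^0 = 0.348914
Sum = 0.7890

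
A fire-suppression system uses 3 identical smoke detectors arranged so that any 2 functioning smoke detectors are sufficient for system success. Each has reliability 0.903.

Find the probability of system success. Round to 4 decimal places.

0.9736

R = Σ_{i=2}^{3} C(3,i) p^i (1−p)^{3−i} with p = 0.903
C(3,2)·0.903^2·0.097^1 = 0.237284
C(3,3)·0.903^3·0.097^0 = 0.736314
Sum = 0.9736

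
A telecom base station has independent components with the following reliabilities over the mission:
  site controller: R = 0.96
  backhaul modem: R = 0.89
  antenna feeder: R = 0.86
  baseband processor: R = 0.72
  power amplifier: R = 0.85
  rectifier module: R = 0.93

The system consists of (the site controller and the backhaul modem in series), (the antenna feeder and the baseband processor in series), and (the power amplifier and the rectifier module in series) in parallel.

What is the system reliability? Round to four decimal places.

0.9884

Series (site controller and backhaul modem): 0.960000 × 0.890000 = 0.854400
Series (antenna feeder and baseband processor): 0.860000 × 0.720000 = 0.619200
Series (power amplifier and rectifier module): 0.850000 × 0.930000 = 0.790500
Parallel ([0.854400], [0.619200], and [0.790500]): 1 − (1 − 0.854400)(1 − 0.619200)(1 − 0.790500) = 0.9884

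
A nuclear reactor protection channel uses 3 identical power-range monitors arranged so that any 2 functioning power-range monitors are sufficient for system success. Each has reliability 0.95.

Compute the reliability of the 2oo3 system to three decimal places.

R = Σ_{i=2}^{3} C(3,i) p^i (1−p)^{3−i} with p = 0.95
C(3,2)·0.95^2·0.05^1 = 0.13538
C(3,3)·0.95^3·0.05^0 = 0.85738
Sum = 0.993

0.993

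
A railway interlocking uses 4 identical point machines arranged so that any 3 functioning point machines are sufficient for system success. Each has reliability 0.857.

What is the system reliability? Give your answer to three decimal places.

0.899

R = Σ_{i=3}^{4} C(4,i) p^i (1−p)^{4−i} with p = 0.857
C(4,3)·0.857^3·0.143^1 = 0.36003
C(4,4)·0.857^4·0.143^0 = 0.53942
Sum = 0.899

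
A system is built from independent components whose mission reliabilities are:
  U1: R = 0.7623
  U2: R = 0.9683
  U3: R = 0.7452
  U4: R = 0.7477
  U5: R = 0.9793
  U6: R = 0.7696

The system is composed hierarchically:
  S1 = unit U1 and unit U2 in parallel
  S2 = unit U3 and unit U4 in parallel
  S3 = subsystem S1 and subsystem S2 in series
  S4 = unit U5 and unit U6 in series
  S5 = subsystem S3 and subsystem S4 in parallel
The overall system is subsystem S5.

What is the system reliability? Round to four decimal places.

Parallel (U1 and U2): 1 − (1 − 0.762300)(1 − 0.968300) = 0.992465
Parallel (U3 and U4): 1 − (1 − 0.745200)(1 − 0.747700) = 0.935714
Series ([0.992465] and [0.935714]): 0.992465 × 0.935714 = 0.928663
Series (U5 and U6): 0.979300 × 0.769600 = 0.753669
Parallel ([0.928663] and [0.753669]): 1 − (1 − 0.928663)(1 − 0.753669) = 0.9824

0.9824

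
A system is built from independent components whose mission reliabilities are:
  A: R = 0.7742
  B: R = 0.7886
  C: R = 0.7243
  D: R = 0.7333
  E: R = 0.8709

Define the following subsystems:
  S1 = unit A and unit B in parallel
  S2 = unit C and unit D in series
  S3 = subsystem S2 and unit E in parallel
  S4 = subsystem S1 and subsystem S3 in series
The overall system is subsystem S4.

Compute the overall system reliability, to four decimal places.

Parallel (A and B): 1 − (1 − 0.774200)(1 − 0.788600) = 0.952266
Series (C and D): 0.724300 × 0.733300 = 0.531129
Parallel ([0.531129] and E): 1 − (1 − 0.531129)(1 − 0.870900) = 0.939469
Series ([0.952266] and [0.939469]): 0.952266 × 0.939469 = 0.8946

0.8946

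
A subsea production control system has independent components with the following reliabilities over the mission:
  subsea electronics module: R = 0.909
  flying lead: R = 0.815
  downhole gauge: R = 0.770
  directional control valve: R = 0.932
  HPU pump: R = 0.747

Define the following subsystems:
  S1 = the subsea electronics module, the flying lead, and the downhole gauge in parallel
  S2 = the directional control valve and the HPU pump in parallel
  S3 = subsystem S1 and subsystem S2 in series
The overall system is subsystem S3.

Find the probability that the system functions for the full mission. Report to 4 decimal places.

0.9790

Parallel (subsea electronics module, flying lead, and downhole gauge): 1 − (1 − 0.909000)(1 − 0.815000)(1 − 0.770000) = 0.996128
Parallel (directional control valve and HPU pump): 1 − (1 − 0.932000)(1 − 0.747000) = 0.982796
Series ([0.996128] and [0.982796]): 0.996128 × 0.982796 = 0.9790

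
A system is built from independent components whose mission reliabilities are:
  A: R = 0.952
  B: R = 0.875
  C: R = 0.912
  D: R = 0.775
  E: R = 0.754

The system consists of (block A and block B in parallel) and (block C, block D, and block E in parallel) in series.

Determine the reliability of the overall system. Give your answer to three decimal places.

0.989

Parallel (A and B): 1 − (1 − 0.95200)(1 − 0.87500) = 0.99400
Parallel (C, D, and E): 1 − (1 − 0.91200)(1 − 0.77500)(1 − 0.75400) = 0.99513
Series ([0.99400] and [0.99513]): 0.99400 × 0.99513 = 0.989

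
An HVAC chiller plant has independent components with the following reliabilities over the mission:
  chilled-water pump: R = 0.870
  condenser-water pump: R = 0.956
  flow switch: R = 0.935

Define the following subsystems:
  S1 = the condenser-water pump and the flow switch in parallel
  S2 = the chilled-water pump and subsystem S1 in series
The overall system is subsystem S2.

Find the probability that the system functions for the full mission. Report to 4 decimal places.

0.8675

Parallel (condenser-water pump and flow switch): 1 − (1 − 0.956000)(1 − 0.935000) = 0.997140
Series (chilled-water pump and [0.997140]): 0.870000 × 0.997140 = 0.8675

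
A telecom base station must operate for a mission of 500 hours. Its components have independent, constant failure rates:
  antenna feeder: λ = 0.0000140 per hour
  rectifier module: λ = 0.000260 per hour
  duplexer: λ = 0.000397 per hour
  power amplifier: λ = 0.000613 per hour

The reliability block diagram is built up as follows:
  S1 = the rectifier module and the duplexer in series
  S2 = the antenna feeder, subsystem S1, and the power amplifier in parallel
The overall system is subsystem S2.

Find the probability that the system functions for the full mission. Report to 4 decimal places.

R(antenna feeder) = exp(−0.0000140 × 500) = 0.993024
R(rectifier module) = exp(−0.000260 × 500) = 0.878095
R(duplexer) = exp(−0.000397 × 500) = 0.819960
R(power amplifier) = exp(−0.000613 × 500) = 0.736019
Series (rectifier module and duplexer): 0.878095 × 0.819960 = 0.720003
Parallel (antenna feeder, [0.720003], and power amplifier): 1 − (1 − 0.993024)(1 − 0.720003)(1 − 0.736019) = 0.9995

0.9995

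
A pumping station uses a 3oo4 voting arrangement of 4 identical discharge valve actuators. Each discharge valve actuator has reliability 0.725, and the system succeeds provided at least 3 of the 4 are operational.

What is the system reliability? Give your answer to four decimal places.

0.6955

R = Σ_{i=3}^{4} C(4,i) p^i (1−p)^{4−i} with p = 0.725
C(4,3)·0.725^3·0.275^1 = 0.419186
C(4,4)·0.725^4·0.275^0 = 0.276282
Sum = 0.6955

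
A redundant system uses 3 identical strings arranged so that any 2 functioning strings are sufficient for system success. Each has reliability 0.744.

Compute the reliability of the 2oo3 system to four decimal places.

0.8369

R = Σ_{i=2}^{3} C(3,i) p^i (1−p)^{3−i} with p = 0.744
C(3,2)·0.744^2·0.256^1 = 0.425116
C(3,3)·0.744^3·0.256^0 = 0.411831
Sum = 0.8369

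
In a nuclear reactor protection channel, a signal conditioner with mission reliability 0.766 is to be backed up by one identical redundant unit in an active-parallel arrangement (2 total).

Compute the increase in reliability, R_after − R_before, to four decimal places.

0.1792

R_before = 0.766
R_after = 1 − (1 − 0.766)^2 = 0.9452
ΔR = 0.9452 − 0.766 = 0.1792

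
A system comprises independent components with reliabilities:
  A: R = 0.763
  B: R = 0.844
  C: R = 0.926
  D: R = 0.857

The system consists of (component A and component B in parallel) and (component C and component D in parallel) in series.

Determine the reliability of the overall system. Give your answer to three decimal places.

0.953

Parallel (A and B): 1 − (1 − 0.76300)(1 − 0.84400) = 0.96303
Parallel (C and D): 1 − (1 − 0.92600)(1 − 0.85700) = 0.98942
Series ([0.96303] and [0.98942]): 0.96303 × 0.98942 = 0.953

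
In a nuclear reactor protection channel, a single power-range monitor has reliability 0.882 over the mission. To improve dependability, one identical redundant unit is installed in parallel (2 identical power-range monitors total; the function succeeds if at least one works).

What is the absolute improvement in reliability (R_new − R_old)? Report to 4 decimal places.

0.1041

R_before = 0.882
R_after = 1 − (1 − 0.882)^2 = 0.9861
ΔR = 0.9861 − 0.882 = 0.1041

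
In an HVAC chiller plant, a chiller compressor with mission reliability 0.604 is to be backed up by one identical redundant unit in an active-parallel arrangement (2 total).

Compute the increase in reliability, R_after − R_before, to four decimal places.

R_before = 0.604
R_after = 1 − (1 − 0.604)^2 = 0.8432
ΔR = 0.8432 − 0.604 = 0.2392

0.2392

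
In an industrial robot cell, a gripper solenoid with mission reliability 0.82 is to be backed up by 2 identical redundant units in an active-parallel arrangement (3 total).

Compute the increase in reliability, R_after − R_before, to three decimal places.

R_before = 0.82
R_after = 1 − (1 − 0.82)^3 = 0.994
ΔR = 0.994 − 0.82 = 0.174

0.174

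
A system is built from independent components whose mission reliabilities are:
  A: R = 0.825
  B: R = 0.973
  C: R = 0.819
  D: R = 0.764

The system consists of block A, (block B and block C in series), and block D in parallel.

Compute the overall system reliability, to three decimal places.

0.992

Series (B and C): 0.97300 × 0.81900 = 0.79689
Parallel (A, [0.79689], and D): 1 − (1 − 0.82500)(1 − 0.79689)(1 − 0.76400) = 0.992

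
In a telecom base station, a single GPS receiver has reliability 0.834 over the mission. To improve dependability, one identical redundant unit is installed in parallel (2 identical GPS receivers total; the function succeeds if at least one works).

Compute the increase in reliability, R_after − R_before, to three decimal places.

R_before = 0.834
R_after = 1 − (1 − 0.834)^2 = 0.972
ΔR = 0.972 − 0.834 = 0.138

0.138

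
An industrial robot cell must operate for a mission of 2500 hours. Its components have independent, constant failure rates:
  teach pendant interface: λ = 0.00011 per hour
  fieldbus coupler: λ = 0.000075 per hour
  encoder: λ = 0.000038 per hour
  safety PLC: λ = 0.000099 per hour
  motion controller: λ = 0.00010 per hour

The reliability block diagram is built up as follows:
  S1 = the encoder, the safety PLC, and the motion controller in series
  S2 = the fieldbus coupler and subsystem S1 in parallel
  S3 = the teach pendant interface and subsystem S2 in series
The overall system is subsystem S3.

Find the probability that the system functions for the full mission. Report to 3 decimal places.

0.702

R(teach pendant interface) = exp(−0.00011 × 2500) = 0.75957
R(fieldbus coupler) = exp(−0.000075 × 2500) = 0.82903
R(encoder) = exp(−0.000038 × 2500) = 0.90937
R(safety PLC) = exp(−0.000099 × 2500) = 0.78075
R(motion controller) = exp(−0.00010 × 2500) = 0.77880
Series (encoder, safety PLC, and motion controller): 0.90937 × 0.78075 × 0.77880 = 0.55294
Parallel (fieldbus coupler and [0.55294]): 1 − (1 − 0.82903)(1 − 0.55294) = 0.92357
Series (teach pendant interface and [0.92357]): 0.75957 × 0.92357 = 0.702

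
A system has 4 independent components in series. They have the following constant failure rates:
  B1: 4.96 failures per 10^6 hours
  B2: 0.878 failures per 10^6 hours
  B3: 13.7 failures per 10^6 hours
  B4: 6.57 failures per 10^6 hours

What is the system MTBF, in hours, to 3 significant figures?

Series of exponential components: λ_sys = Σ λ_i
λ_sys = 0.00000496 + 0.000000878 + 0.0000137 + 0.00000657 = 2.6108e-05 /h
MTBF = 1 / λ_sys = 38300 h

38300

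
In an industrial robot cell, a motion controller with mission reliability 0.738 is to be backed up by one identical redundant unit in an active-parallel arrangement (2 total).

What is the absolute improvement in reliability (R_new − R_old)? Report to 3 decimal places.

R_before = 0.738
R_after = 1 − (1 − 0.738)^2 = 0.931
ΔR = 0.931 − 0.738 = 0.193

0.193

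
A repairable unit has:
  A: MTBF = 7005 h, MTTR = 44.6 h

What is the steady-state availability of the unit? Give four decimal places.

0.9937

A(A) = MTBF/(MTBF+MTTR) = 7005/(7005+44.6) = 0.9937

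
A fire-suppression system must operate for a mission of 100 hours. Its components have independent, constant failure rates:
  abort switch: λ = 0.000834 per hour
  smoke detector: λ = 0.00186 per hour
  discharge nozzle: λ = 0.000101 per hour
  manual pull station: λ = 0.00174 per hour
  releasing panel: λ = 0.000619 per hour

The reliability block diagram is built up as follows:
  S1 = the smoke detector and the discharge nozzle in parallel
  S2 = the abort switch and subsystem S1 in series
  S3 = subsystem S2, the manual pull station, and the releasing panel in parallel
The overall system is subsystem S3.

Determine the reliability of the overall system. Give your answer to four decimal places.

R(abort switch) = exp(−0.000834 × 100) = 0.919983
R(smoke detector) = exp(−0.00186 × 100) = 0.830274
R(discharge nozzle) = exp(−0.000101 × 100) = 0.989951
R(manual pull station) = exp(−0.00174 × 100) = 0.840297
R(releasing panel) = exp(−0.000619 × 100) = 0.939977
Parallel (smoke detector and discharge nozzle): 1 − (1 − 0.830274)(1 − 0.989951) = 0.998294
Series (abort switch and [0.998294]): 0.919983 × 0.998294 = 0.918414
Parallel ([0.918414], manual pull station, and releasing panel): 1 − (1 − 0.918414)(1 − 0.840297)(1 − 0.939977) = 0.9992

0.9992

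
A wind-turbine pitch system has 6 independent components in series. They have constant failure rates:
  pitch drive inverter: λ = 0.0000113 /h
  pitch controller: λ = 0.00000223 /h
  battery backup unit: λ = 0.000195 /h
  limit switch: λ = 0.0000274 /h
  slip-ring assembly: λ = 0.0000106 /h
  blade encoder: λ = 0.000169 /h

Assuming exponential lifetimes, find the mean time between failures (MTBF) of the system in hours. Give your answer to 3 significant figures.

2410

Series of exponential components: λ_sys = Σ λ_i
λ_sys = 0.0000113 + 0.00000223 + 0.000195 + 0.0000274 + 0.0000106 + 0.000169 = 4.1553e-04 /h
MTBF = 1 / λ_sys = 2410 h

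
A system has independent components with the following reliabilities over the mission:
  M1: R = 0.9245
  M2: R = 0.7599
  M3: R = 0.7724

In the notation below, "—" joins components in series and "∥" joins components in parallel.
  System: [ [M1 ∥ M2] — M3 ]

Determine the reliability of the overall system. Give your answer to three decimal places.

Parallel (M1 and M2): 1 − (1 − 0.92450)(1 − 0.75990) = 0.98187
Series ([0.98187] and M3): 0.98187 × 0.77240 = 0.758

0.758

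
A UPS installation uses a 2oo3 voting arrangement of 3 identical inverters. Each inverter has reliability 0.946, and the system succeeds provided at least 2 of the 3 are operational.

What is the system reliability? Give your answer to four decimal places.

0.9916

R = Σ_{i=2}^{3} C(3,i) p^i (1−p)^{3−i} with p = 0.946
C(3,2)·0.946^2·0.054^1 = 0.144976
C(3,3)·0.946^3·0.054^0 = 0.846591
Sum = 0.9916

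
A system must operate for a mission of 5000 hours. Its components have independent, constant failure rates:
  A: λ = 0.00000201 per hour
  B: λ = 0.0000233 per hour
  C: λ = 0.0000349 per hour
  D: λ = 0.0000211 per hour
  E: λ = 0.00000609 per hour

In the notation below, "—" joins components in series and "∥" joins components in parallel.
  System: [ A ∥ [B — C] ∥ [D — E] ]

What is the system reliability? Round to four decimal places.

R(A) = exp(−0.00000201 × 5000) = 0.990000
R(B) = exp(−0.0000233 × 5000) = 0.890030
R(C) = exp(−0.0000349 × 5000) = 0.839877
R(D) = exp(−0.0000211 × 5000) = 0.899874
R(E) = exp(−0.00000609 × 5000) = 0.970009
Series (B and C): 0.890030 × 0.839877 = 0.747516
Series (D and E): 0.899874 × 0.970009 = 0.872886
Parallel (A, [0.747516], and [0.872886]): 1 − (1 − 0.990000)(1 − 0.747516)(1 − 0.872886) = 0.9997

0.9997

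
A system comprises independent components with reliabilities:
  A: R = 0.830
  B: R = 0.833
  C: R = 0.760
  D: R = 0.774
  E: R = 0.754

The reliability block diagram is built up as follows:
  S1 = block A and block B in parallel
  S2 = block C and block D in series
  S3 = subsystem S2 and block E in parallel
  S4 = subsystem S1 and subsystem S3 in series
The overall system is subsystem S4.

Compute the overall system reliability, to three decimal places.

0.873

Parallel (A and B): 1 − (1 − 0.83000)(1 − 0.83300) = 0.97161
Series (C and D): 0.76000 × 0.77400 = 0.58824
Parallel ([0.58824] and E): 1 − (1 − 0.58824)(1 − 0.75400) = 0.89871
Series ([0.97161] and [0.89871]): 0.97161 × 0.89871 = 0.873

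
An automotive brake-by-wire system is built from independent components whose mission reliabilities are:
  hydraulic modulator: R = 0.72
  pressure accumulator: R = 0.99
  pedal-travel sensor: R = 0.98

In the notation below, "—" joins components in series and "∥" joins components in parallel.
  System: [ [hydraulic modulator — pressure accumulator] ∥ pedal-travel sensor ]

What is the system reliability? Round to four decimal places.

Series (hydraulic modulator and pressure accumulator): 0.720000 × 0.990000 = 0.712800
Parallel ([0.712800] and pedal-travel sensor): 1 − (1 − 0.712800)(1 − 0.980000) = 0.9943

0.9943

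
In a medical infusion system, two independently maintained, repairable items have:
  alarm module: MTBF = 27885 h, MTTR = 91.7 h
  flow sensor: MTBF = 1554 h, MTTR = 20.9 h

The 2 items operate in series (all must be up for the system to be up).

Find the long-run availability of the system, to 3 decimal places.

A(alarm module) = MTBF/(MTBF+MTTR) = 27885/(27885+91.7) = 0.996722
A(flow sensor) = MTBF/(MTBF+MTTR) = 1554/(1554+20.9) = 0.986729
Series availability: 0.996722 × 0.986729 = 0.983

0.983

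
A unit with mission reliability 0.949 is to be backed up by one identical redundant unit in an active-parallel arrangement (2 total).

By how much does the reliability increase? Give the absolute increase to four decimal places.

0.0484

R_before = 0.949
R_after = 1 − (1 − 0.949)^2 = 0.9974
ΔR = 0.9974 − 0.949 = 0.0484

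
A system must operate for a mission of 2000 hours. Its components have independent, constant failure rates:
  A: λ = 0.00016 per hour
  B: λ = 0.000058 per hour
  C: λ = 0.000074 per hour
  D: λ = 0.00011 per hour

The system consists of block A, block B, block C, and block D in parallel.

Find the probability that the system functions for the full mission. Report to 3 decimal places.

R(A) = exp(−0.00016 × 2000) = 0.72615
R(B) = exp(−0.000058 × 2000) = 0.89048
R(C) = exp(−0.000074 × 2000) = 0.86243
R(D) = exp(−0.00011 × 2000) = 0.80252
Parallel (A, B, C, and D): 1 − (1 − 0.72615)(1 − 0.89048)(1 − 0.86243)(1 − 0.80252) = 0.999

0.999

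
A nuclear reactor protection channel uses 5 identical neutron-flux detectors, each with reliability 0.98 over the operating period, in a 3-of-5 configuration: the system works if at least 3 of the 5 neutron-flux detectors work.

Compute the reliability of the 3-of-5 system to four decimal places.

R = Σ_{i=3}^{5} C(5,i) p^i (1−p)^{5−i} with p = 0.98
C(5,3)·0.98^3·0.02^2 = 0.003765
C(5,4)·0.98^4·0.02^1 = 0.092237
C(5,5)·0.98^5·0.02^0 = 0.903921
Sum = 0.9999

0.9999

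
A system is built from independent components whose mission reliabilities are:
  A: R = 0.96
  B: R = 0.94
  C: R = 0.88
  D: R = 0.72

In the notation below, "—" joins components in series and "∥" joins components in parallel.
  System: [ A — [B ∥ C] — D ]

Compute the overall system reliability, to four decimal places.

0.6862

Parallel (B and C): 1 − (1 − 0.940000)(1 − 0.880000) = 0.992800
Series (A, [0.992800], and D): 0.960000 × 0.992800 × 0.720000 = 0.6862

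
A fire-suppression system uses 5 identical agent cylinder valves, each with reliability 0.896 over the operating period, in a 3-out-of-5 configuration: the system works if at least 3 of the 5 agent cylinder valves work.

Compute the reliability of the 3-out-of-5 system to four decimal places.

0.9904

R = Σ_{i=3}^{5} C(5,i) p^i (1−p)^{5−i} with p = 0.896
C(5,3)·0.896^3·0.104^2 = 0.077802
C(5,4)·0.896^4·0.104^1 = 0.335147
C(5,5)·0.896^5·0.104^0 = 0.577484
Sum = 0.9904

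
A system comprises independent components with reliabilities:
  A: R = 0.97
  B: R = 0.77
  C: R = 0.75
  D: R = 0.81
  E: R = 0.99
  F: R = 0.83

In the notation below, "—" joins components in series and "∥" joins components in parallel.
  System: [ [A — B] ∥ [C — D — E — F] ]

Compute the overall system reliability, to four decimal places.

Series (A and B): 0.970000 × 0.770000 = 0.746900
Series (C, D, E, and F): 0.750000 × 0.810000 × 0.990000 × 0.830000 = 0.499183
Parallel ([0.746900] and [0.499183]): 1 − (1 − 0.746900)(1 − 0.499183) = 0.8732

0.8732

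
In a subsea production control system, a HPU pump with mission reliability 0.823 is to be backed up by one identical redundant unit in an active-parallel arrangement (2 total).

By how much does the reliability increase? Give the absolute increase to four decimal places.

R_before = 0.823
R_after = 1 − (1 − 0.823)^2 = 0.9687
ΔR = 0.9687 − 0.823 = 0.1457

0.1457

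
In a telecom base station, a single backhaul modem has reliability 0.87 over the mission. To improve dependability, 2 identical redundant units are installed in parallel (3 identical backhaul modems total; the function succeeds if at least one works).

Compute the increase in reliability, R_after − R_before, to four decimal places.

0.1278

R_before = 0.87
R_after = 1 − (1 − 0.87)^3 = 0.9978
ΔR = 0.9978 − 0.87 = 0.1278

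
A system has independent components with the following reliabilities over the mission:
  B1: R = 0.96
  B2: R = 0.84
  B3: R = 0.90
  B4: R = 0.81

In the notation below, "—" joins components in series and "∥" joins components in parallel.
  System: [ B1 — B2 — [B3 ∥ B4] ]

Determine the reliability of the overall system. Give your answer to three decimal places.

0.791

Parallel (B3 and B4): 1 − (1 − 0.90000)(1 − 0.81000) = 0.98100
Series (B1, B2, and [0.98100]): 0.96000 × 0.84000 × 0.98100 = 0.791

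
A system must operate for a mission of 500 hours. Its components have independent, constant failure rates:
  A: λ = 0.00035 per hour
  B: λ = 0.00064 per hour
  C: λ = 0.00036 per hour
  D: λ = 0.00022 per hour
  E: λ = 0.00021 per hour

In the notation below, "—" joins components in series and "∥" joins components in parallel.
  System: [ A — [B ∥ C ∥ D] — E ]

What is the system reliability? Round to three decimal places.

0.752

R(A) = exp(−0.00035 × 500) = 0.83946
R(B) = exp(−0.00064 × 500) = 0.72615
R(C) = exp(−0.00036 × 500) = 0.83527
R(D) = exp(−0.00022 × 500) = 0.89583
R(E) = exp(−0.00021 × 500) = 0.90032
Parallel (B, C, and D): 1 − (1 − 0.72615)(1 − 0.83527)(1 − 0.89583) = 0.99530
Series (A, [0.99530], and E): 0.83946 × 0.99530 × 0.90032 = 0.752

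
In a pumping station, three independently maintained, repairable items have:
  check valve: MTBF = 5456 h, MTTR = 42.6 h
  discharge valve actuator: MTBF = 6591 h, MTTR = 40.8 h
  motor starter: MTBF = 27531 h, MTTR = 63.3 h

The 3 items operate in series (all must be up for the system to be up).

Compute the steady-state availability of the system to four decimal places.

A(check valve) = MTBF/(MTBF+MTTR) = 5456/(5456+42.6) = 0.992253
A(discharge valve actuator) = MTBF/(MTBF+MTTR) = 6591/(6591+40.8) = 0.993848
A(motor starter) = MTBF/(MTBF+MTTR) = 27531/(27531+63.3) = 0.997706
Series availability: 0.992253 × 0.993848 × 0.997706 = 0.9839

0.9839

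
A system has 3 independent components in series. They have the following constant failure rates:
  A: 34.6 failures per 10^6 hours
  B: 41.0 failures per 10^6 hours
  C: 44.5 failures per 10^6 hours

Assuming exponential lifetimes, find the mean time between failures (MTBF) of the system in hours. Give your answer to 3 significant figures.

8330

Series of exponential components: λ_sys = Σ λ_i
λ_sys = 0.0000346 + 0.0000410 + 0.0000445 = 1.2010e-04 /h
MTBF = 1 / λ_sys = 8330 h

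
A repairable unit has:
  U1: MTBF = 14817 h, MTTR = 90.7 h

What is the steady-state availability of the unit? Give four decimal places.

A(U1) = MTBF/(MTBF+MTTR) = 14817/(14817+90.7) = 0.9939

0.9939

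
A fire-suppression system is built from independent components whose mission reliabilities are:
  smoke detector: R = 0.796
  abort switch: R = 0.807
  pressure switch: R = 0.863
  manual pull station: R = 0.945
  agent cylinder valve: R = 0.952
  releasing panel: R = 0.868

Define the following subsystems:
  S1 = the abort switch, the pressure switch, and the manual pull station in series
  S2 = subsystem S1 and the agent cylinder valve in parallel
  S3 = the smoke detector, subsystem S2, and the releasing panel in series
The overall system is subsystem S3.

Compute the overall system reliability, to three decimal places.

0.680

Series (abort switch, pressure switch, and manual pull station): 0.80700 × 0.86300 × 0.94500 = 0.65814
Parallel ([0.65814] and agent cylinder valve): 1 − (1 − 0.65814)(1 − 0.95200) = 0.98359
Series (smoke detector, [0.98359], and releasing panel): 0.79600 × 0.98359 × 0.86800 = 0.680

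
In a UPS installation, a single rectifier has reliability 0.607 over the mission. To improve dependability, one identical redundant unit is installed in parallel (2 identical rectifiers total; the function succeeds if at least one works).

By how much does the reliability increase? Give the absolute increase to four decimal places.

0.2386

R_before = 0.607
R_after = 1 − (1 − 0.607)^2 = 0.8456
ΔR = 0.8456 − 0.607 = 0.2386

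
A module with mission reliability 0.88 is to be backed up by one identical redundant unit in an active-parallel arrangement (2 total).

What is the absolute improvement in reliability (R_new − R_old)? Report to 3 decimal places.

R_before = 0.88
R_after = 1 − (1 − 0.88)^2 = 0.986
ΔR = 0.986 − 0.88 = 0.106

0.106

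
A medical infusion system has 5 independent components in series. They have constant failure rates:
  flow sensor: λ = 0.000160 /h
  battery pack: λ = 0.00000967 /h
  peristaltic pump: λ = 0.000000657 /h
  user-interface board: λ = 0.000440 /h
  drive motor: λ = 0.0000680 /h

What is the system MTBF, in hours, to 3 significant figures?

1470

Series of exponential components: λ_sys = Σ λ_i
λ_sys = 0.000160 + 0.00000967 + 0.000000657 + 0.000440 + 0.0000680 = 6.7833e-04 /h
MTBF = 1 / λ_sys = 1470 h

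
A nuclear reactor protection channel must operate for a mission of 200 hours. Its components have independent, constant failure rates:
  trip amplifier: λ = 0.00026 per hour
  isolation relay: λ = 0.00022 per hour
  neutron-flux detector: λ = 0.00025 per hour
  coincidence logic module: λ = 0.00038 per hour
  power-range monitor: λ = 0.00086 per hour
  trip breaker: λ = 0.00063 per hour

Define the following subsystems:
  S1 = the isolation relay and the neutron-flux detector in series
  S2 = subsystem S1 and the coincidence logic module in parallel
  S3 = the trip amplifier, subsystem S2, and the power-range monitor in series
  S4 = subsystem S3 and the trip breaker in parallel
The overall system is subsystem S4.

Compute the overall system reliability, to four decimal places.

R(trip amplifier) = exp(−0.00026 × 200) = 0.949329
R(isolation relay) = exp(−0.00022 × 200) = 0.956954
R(neutron-flux detector) = exp(−0.00025 × 200) = 0.951229
R(coincidence logic module) = exp(−0.00038 × 200) = 0.926816
R(power-range monitor) = exp(−0.00086 × 200) = 0.841979
R(trip breaker) = exp(−0.00063 × 200) = 0.881615
Series (isolation relay and neutron-flux detector): 0.956954 × 0.951229 = 0.910282
Parallel ([0.910282] and coincidence logic module): 1 − (1 − 0.910282)(1 − 0.926816) = 0.993434
Series (trip amplifier, [0.993434], and power-range monitor): 0.949329 × 0.993434 × 0.841979 = 0.794067
Parallel ([0.794067] and trip breaker): 1 − (1 − 0.794067)(1 − 0.881615) = 0.9756

0.9756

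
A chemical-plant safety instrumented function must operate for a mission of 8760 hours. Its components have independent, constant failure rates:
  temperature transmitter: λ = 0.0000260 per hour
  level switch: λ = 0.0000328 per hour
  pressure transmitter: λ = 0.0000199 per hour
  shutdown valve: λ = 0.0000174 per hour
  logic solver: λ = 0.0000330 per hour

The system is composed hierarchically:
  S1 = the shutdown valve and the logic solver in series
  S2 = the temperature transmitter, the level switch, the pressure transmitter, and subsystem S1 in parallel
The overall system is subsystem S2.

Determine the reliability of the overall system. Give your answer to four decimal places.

R(temperature transmitter) = exp(−0.0000260 × 8760) = 0.796315
R(level switch) = exp(−0.0000328 × 8760) = 0.750266
R(pressure transmitter) = exp(−0.0000199 × 8760) = 0.840025
R(shutdown valve) = exp(−0.0000174 × 8760) = 0.858624
R(logic solver) = exp(−0.0000330 × 8760) = 0.748952
Series (shutdown valve and logic solver): 0.858624 × 0.748952 = 0.643068
Parallel (temperature transmitter, level switch, pressure transmitter, and [0.643068]): 1 − (1 − 0.796315)(1 − 0.750266)(1 − 0.840025)(1 − 0.643068) = 0.9971

0.9971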